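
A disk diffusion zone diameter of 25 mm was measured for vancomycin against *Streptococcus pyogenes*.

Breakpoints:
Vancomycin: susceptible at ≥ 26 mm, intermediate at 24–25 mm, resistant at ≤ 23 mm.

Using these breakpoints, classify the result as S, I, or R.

Vancomycin 25 mm: in 24–25 mm — intermediate

I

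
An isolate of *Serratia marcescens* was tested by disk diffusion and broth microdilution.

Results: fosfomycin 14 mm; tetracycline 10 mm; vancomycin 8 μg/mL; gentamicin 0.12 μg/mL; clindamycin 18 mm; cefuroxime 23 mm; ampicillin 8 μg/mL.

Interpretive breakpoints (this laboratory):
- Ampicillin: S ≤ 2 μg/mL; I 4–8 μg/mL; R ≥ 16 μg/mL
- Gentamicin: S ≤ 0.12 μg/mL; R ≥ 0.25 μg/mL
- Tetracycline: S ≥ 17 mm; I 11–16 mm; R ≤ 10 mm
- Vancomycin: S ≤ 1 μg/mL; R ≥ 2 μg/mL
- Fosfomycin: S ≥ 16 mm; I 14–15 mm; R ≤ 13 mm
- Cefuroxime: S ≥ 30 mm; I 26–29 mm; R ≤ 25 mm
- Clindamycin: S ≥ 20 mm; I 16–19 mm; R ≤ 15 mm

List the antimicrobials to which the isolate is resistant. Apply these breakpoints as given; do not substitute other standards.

Fosfomycin 14 mm: in 14–15 mm ⇒ intermediate
Tetracycline: 10 mm is ≤ 10 mm — resistant
Vancomycin (8 μg/mL) ≥ 2 μg/mL — R
Gentamicin 0.12 μg/mL: ≤ 0.12 μg/mL — Susceptible
Clindamycin (18 mm) in 16–19 mm → I
Cefuroxime: 23 mm is ≤ 25 mm ⇒ resistant
Ampicillin 8 μg/mL: in 4–8 μg/mL → intermediate

tetracycline, vancomycin, cefuroxime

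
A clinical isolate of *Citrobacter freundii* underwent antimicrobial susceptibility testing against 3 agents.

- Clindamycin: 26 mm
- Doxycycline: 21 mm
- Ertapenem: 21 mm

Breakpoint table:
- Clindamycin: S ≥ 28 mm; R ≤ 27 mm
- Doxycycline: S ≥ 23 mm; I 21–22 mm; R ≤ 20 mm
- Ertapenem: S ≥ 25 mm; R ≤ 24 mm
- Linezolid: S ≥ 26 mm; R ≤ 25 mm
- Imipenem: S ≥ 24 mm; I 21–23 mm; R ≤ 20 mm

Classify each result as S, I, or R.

Clindamycin 26 mm: ≤ 27 mm — R
Doxycycline 21 mm: in 21–22 mm — Intermediate
Ertapenem 21 mm: ≤ 24 mm → R

R, I, R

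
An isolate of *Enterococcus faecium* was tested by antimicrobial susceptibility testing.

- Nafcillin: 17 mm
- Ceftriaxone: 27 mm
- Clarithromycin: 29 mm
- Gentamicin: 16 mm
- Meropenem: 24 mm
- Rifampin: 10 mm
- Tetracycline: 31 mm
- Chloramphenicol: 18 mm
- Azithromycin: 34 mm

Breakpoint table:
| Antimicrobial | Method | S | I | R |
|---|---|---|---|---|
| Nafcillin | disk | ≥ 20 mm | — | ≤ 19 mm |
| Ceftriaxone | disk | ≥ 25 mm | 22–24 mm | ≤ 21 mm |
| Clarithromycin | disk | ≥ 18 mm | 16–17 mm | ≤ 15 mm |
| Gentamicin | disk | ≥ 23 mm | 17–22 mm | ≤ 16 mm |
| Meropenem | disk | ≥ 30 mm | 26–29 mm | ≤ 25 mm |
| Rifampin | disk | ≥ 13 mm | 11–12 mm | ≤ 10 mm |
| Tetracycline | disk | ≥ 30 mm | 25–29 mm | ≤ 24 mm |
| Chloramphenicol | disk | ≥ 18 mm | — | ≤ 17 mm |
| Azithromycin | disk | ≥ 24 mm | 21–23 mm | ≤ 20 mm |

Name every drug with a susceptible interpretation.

Nafcillin 17 mm: ≤ 19 mm → Resistant
Ceftriaxone 27 mm: ≥ 25 mm → Susceptible
Clarithromycin (29 mm) ≥ 18 mm → susceptible
Gentamicin 16 mm: ≤ 16 mm → R
Meropenem 24 mm: ≤ 25 mm — R
Rifampin: 10 mm is ≤ 10 mm → resistant
Tetracycline: 31 mm is ≥ 30 mm ⇒ susceptible
Chloramphenicol 18 mm: ≥ 18 mm → susceptible
Azithromycin: 34 mm is ≥ 24 mm ⇒ S

ceftriaxone, clarithromycin, tetracycline, chloramphenicol, azithromycin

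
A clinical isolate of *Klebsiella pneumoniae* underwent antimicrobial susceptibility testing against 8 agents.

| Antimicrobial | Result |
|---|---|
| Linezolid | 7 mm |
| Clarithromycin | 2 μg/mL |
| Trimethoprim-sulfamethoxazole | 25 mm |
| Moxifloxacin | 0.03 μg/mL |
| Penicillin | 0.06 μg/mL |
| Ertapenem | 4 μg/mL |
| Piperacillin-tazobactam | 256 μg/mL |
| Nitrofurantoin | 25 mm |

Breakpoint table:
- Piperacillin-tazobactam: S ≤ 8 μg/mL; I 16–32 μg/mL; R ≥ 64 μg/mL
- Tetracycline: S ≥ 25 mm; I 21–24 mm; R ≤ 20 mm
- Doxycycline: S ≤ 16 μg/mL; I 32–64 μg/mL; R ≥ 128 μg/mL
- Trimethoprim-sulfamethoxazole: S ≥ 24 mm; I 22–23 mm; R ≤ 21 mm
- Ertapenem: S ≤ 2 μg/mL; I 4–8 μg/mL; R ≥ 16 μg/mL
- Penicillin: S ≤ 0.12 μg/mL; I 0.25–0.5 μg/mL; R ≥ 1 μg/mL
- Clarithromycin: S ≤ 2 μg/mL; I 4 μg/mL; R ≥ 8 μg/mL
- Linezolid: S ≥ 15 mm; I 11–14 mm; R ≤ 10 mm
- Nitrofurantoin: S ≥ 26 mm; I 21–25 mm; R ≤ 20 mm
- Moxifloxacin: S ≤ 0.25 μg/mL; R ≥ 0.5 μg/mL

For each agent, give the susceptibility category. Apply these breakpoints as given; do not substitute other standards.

Linezolid 7 mm: ≤ 10 mm → R
Clarithromycin: 2 μg/mL is ≤ 2 μg/mL ⇒ S
Trimethoprim-sulfamethoxazole (25 mm) ≥ 24 mm ⇒ susceptible
Moxifloxacin 0.03 μg/mL: ≤ 0.25 μg/mL — S
Penicillin (0.06 μg/mL) ≤ 0.12 μg/mL — S
Ertapenem (4 μg/mL) in 4–8 μg/mL → intermediate
Piperacillin-tazobactam 256 μg/mL: ≥ 64 μg/mL ⇒ resistant
Nitrofurantoin: 25 mm is in 21–25 mm ⇒ intermediate

R, S, S, S, S, I, R, I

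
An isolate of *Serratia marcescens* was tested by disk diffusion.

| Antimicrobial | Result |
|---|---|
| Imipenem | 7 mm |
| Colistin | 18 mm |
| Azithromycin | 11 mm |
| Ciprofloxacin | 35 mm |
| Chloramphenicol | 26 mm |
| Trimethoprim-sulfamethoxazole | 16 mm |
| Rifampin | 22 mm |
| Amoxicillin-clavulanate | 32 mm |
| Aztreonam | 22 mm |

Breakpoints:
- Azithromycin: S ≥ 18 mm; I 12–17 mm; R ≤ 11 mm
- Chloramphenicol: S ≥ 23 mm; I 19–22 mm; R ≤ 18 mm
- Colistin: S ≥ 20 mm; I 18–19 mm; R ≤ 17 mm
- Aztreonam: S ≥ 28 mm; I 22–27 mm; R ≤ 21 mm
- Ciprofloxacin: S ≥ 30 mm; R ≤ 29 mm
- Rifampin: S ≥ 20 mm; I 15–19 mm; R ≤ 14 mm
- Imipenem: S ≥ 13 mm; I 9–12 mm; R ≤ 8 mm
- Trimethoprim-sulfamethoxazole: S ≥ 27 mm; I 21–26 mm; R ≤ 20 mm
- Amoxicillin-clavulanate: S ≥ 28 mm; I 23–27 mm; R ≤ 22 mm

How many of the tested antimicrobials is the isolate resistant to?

Imipenem: 7 mm is ≤ 8 mm ⇒ R
Colistin 18 mm: in 18–19 mm — Intermediate
Azithromycin (11 mm) ≤ 11 mm — Resistant
Ciprofloxacin (35 mm) ≥ 30 mm → S
Chloramphenicol 26 mm: ≥ 23 mm → susceptible
Trimethoprim-sulfamethoxazole: 16 mm is ≤ 20 mm ⇒ Resistant
Rifampin 22 mm: ≥ 20 mm — Susceptible
Amoxicillin-clavulanate: 32 mm is ≥ 28 mm ⇒ S
Aztreonam (22 mm) in 22–27 mm — Intermediate
Resistant: 3

3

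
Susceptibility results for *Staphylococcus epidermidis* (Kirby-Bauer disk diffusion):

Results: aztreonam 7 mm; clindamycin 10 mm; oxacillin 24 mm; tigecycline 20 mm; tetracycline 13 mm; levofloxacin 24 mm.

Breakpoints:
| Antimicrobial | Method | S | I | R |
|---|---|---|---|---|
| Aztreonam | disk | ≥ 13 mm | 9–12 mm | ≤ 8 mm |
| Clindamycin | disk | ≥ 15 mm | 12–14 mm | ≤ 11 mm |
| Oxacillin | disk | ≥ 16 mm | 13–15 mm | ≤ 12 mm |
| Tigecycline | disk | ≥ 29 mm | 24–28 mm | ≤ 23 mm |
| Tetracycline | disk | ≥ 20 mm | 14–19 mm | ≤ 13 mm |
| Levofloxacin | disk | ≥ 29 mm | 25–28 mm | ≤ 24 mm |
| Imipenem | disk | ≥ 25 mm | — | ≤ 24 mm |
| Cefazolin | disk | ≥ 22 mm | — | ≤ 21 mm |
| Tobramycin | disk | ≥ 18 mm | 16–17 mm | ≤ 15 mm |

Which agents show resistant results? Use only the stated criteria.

aztreonam, clindamycin, tigecycline, tetracycline, levofloxacin

Aztreonam 7 mm: ≤ 8 mm — Resistant
Clindamycin: 10 mm is ≤ 11 mm ⇒ resistant
Oxacillin: 24 mm is ≥ 16 mm → S
Tigecycline (20 mm) ≤ 23 mm → resistant
Tetracycline 13 mm: ≤ 13 mm → R
Levofloxacin 24 mm: ≤ 24 mm → Resistant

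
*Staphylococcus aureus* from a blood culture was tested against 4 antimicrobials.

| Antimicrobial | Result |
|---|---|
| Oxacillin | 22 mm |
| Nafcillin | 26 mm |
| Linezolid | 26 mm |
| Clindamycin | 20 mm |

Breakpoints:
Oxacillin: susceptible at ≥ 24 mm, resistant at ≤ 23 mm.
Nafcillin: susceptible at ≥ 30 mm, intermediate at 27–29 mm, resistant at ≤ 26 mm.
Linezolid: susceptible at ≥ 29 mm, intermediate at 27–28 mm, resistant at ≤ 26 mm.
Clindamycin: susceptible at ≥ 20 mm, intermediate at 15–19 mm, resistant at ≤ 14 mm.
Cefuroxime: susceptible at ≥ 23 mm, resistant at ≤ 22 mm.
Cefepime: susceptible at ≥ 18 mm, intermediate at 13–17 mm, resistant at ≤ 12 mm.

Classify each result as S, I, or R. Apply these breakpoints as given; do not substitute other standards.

Oxacillin: 22 mm is ≤ 23 mm ⇒ resistant
Nafcillin: 26 mm is ≤ 26 mm → R
Linezolid: 26 mm is ≤ 26 mm — resistant
Clindamycin (20 mm) ≥ 20 mm — S

R, R, R, S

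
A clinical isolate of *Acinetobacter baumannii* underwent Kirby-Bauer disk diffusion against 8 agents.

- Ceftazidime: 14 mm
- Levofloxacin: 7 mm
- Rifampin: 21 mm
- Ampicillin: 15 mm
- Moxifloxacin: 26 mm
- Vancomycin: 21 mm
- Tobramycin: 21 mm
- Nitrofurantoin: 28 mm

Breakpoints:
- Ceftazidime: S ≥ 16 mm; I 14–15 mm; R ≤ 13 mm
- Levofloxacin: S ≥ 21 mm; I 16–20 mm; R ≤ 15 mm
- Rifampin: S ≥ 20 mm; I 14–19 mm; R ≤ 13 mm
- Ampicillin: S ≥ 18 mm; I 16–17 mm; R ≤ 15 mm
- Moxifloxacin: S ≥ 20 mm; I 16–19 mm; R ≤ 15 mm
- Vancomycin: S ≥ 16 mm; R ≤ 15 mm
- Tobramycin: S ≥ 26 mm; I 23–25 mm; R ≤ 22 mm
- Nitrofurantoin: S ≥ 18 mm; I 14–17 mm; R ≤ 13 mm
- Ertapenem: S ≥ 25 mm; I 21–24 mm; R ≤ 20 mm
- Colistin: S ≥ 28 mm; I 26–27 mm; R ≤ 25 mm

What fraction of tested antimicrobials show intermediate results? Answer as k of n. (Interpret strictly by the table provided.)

Ceftazidime (14 mm) in 14–15 mm → intermediate
Levofloxacin (7 mm) ≤ 15 mm ⇒ Resistant
Rifampin (21 mm) ≥ 20 mm ⇒ susceptible
Ampicillin 15 mm: ≤ 15 mm — Resistant
Moxifloxacin 26 mm: ≥ 20 mm — Susceptible
Vancomycin: 21 mm is ≥ 16 mm — S
Tobramycin: 21 mm is ≤ 22 mm → Resistant
Nitrofurantoin 28 mm: ≥ 18 mm ⇒ S
Intermediate: 1/8

1 of 8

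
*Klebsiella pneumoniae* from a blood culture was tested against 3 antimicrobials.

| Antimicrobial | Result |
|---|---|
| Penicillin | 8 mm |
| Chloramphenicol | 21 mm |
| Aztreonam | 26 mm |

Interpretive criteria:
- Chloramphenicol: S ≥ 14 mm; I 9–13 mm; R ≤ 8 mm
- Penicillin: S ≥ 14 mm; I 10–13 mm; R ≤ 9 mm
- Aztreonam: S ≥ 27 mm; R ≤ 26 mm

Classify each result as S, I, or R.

R, S, R

Penicillin 8 mm: ≤ 9 mm — Resistant
Chloramphenicol (21 mm) ≥ 14 mm ⇒ Susceptible
Aztreonam (26 mm) ≤ 26 mm — Resistant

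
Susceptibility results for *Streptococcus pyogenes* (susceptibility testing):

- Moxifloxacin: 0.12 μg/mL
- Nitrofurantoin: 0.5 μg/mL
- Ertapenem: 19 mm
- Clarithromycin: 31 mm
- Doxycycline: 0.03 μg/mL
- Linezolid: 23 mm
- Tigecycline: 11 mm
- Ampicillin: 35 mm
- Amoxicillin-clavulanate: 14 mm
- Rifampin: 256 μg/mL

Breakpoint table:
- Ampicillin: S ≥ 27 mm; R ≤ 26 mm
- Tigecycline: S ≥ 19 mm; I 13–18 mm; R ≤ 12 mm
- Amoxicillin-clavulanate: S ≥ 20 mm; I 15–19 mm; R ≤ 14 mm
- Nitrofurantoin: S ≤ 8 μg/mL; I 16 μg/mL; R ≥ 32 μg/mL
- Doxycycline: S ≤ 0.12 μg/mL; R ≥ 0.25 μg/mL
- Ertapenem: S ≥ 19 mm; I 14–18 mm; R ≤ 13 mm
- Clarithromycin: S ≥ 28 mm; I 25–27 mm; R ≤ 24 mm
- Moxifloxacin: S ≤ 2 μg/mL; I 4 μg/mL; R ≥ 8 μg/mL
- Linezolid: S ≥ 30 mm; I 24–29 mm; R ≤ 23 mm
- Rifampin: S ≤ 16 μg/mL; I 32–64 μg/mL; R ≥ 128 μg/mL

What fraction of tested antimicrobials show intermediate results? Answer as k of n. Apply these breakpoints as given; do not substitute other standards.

0 of 10

Moxifloxacin: 0.12 μg/mL is ≤ 2 μg/mL — Susceptible
Nitrofurantoin (0.5 μg/mL) ≤ 8 μg/mL ⇒ S
Ertapenem (19 mm) ≥ 19 mm → Susceptible
Clarithromycin (31 mm) ≥ 28 mm — S
Doxycycline (0.03 μg/mL) ≤ 0.12 μg/mL → Susceptible
Linezolid (23 mm) ≤ 23 mm ⇒ R
Tigecycline: 11 mm is ≤ 12 mm → resistant
Ampicillin (35 mm) ≥ 27 mm → susceptible
Amoxicillin-clavulanate (14 mm) ≤ 14 mm ⇒ resistant
Rifampin (256 μg/mL) ≥ 128 μg/mL ⇒ resistant
Intermediate: 0/10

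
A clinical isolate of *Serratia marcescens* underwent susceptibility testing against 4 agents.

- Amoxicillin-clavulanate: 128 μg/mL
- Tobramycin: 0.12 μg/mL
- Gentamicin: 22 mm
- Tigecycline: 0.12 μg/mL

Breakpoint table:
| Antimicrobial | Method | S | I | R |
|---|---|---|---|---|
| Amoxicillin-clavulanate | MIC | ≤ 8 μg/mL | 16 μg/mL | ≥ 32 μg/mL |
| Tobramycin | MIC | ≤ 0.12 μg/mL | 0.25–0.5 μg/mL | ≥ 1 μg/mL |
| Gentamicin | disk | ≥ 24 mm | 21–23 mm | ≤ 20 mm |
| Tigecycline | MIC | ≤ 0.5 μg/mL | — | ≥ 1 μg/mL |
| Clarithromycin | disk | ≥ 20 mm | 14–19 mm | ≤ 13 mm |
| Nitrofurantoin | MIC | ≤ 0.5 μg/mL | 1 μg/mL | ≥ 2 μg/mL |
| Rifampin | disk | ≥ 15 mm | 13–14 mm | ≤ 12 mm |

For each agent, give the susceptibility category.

R, S, I, S

Amoxicillin-clavulanate (128 μg/mL) ≥ 32 μg/mL — resistant
Tobramycin: 0.12 μg/mL is ≤ 0.12 μg/mL ⇒ Susceptible
Gentamicin 22 mm: in 21–23 mm — Intermediate
Tigecycline (0.12 μg/mL) ≤ 0.5 μg/mL → susceptible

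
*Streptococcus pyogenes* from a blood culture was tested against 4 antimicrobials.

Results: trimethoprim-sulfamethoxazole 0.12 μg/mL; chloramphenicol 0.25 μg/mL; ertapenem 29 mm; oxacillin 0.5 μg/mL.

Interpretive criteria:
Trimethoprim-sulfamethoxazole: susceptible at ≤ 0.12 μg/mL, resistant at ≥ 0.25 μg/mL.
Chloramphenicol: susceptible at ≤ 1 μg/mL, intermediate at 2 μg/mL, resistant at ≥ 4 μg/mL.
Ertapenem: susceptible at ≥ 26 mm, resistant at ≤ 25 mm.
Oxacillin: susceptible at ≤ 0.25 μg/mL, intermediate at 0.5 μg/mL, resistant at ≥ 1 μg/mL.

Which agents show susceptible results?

trimethoprim-sulfamethoxazole, chloramphenicol, ertapenem

Trimethoprim-sulfamethoxazole 0.12 μg/mL: ≤ 0.12 μg/mL → S
Chloramphenicol: 0.25 μg/mL is ≤ 1 μg/mL ⇒ S
Ertapenem 29 mm: ≥ 26 mm → Susceptible
Oxacillin (0.5 μg/mL) = 0.5 μg/mL — Intermediate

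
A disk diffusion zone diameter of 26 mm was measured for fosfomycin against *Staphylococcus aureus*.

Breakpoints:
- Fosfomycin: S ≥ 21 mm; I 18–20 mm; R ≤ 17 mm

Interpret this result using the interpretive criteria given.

S

Fosfomycin 26 mm: ≥ 21 mm ⇒ S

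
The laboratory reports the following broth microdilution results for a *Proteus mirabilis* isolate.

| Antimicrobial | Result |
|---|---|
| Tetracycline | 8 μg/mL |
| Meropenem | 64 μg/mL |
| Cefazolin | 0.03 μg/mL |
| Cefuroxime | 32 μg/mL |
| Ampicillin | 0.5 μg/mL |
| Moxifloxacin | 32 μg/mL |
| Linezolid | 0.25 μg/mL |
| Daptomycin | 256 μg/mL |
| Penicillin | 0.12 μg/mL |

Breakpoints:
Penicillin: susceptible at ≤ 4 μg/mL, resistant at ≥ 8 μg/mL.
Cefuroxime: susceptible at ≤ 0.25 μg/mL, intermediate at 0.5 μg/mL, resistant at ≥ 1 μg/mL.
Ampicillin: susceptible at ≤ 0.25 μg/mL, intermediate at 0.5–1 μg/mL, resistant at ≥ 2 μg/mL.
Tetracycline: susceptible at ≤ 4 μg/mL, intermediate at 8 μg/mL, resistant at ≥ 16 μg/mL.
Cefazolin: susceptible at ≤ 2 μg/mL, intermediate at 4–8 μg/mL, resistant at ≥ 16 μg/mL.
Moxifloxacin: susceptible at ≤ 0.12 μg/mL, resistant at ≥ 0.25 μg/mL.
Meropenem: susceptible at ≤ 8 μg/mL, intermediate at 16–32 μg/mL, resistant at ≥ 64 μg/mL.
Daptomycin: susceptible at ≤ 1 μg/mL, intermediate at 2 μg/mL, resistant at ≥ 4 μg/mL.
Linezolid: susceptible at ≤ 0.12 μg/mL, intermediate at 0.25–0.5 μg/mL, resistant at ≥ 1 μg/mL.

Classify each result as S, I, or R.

I, R, S, R, I, R, I, R, S

Tetracycline 8 μg/mL: = 8 μg/mL → intermediate
Meropenem: 64 μg/mL is ≥ 64 μg/mL — resistant
Cefazolin (0.03 μg/mL) ≤ 2 μg/mL → S
Cefuroxime: 32 μg/mL is ≥ 1 μg/mL ⇒ Resistant
Ampicillin (0.5 μg/mL) in 0.5–1 μg/mL — Intermediate
Moxifloxacin (32 μg/mL) ≥ 0.25 μg/mL — R
Linezolid (0.25 μg/mL) in 0.25–0.5 μg/mL — intermediate
Daptomycin: 256 μg/mL is ≥ 4 μg/mL — R
Penicillin: 0.12 μg/mL is ≤ 4 μg/mL — Susceptible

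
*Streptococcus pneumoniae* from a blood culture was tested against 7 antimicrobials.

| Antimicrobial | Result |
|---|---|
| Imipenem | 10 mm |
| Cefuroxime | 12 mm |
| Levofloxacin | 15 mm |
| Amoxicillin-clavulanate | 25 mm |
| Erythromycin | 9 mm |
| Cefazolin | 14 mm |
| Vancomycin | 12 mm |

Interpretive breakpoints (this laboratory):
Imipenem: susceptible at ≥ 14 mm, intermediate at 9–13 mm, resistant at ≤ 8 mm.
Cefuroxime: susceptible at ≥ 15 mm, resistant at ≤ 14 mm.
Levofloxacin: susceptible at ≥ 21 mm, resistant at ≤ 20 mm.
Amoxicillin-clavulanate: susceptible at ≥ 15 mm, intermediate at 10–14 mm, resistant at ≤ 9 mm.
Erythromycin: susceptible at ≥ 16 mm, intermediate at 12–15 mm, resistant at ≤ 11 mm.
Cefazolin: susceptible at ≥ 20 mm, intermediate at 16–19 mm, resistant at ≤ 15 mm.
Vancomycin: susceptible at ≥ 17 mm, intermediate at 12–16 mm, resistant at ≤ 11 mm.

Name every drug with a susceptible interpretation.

amoxicillin-clavulanate

Imipenem: 10 mm is in 9–13 mm ⇒ Intermediate
Cefuroxime 12 mm: ≤ 14 mm → Resistant
Levofloxacin 15 mm: ≤ 20 mm — resistant
Amoxicillin-clavulanate (25 mm) ≥ 15 mm — susceptible
Erythromycin: 9 mm is ≤ 11 mm → R
Cefazolin 14 mm: ≤ 15 mm ⇒ Resistant
Vancomycin 12 mm: in 12–16 mm → I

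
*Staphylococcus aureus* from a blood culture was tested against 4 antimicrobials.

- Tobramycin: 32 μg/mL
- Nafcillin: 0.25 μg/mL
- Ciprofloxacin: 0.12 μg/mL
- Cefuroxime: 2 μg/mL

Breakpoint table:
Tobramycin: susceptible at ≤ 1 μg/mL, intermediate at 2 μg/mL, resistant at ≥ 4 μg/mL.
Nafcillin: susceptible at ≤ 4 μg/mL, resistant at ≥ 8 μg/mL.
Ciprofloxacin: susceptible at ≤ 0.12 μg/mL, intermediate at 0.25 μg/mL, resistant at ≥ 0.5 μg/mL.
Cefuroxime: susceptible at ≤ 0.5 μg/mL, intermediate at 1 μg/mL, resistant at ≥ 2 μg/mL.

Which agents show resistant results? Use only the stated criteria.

Tobramycin: 32 μg/mL is ≥ 4 μg/mL — Resistant
Nafcillin 0.25 μg/mL: ≤ 4 μg/mL ⇒ susceptible
Ciprofloxacin: 0.12 μg/mL is ≤ 0.12 μg/mL ⇒ susceptible
Cefuroxime (2 μg/mL) ≥ 2 μg/mL — Resistant

tobramycin, cefuroxime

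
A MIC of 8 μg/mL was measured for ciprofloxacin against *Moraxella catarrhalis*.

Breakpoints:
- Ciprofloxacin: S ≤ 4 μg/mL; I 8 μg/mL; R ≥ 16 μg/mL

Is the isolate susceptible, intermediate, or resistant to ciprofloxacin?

Ciprofloxacin (8 μg/mL) = 8 μg/mL → I

Intermediate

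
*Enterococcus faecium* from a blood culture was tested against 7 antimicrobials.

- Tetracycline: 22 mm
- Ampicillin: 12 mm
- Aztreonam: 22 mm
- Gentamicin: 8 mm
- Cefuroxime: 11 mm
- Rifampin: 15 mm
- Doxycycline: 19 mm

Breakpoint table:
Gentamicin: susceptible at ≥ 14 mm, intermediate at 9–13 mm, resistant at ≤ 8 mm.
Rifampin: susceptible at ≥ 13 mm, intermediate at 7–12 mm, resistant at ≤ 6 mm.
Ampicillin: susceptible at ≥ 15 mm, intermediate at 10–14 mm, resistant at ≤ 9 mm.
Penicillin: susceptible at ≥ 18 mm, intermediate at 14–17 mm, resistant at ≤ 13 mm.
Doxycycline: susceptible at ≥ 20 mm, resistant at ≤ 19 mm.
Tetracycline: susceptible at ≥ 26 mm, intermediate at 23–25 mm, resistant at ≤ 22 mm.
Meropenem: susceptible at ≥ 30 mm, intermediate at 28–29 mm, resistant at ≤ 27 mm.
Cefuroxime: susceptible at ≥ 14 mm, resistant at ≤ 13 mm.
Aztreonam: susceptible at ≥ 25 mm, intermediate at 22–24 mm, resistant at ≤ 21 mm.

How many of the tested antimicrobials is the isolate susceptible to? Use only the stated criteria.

Tetracycline: 22 mm is ≤ 22 mm — R
Ampicillin: 12 mm is in 10–14 mm — Intermediate
Aztreonam 22 mm: in 22–24 mm — I
Gentamicin (8 mm) ≤ 8 mm — Resistant
Cefuroxime 11 mm: ≤ 13 mm ⇒ resistant
Rifampin: 15 mm is ≥ 13 mm ⇒ Susceptible
Doxycycline: 19 mm is ≤ 19 mm — Resistant
Susceptible: 1

1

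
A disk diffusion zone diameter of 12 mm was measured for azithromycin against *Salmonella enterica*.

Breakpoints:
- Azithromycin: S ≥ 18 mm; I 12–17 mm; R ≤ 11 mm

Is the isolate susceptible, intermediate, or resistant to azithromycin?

I

Azithromycin: 12 mm is in 12–17 mm ⇒ intermediate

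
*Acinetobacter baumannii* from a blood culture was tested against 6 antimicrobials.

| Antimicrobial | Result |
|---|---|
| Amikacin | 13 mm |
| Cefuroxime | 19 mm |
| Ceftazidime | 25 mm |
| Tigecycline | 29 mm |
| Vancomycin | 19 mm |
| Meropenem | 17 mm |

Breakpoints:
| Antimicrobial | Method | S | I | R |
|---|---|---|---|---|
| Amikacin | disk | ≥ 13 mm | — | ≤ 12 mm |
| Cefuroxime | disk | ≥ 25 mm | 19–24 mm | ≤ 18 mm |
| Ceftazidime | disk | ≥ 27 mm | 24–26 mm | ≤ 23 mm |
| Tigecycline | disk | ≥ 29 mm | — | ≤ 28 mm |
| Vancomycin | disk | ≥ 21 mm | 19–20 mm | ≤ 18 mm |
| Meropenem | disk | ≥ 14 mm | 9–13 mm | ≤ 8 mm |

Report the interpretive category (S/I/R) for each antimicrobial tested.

S, I, I, S, I, S

Amikacin 13 mm: ≥ 13 mm ⇒ susceptible
Cefuroxime (19 mm) in 19–24 mm ⇒ Intermediate
Ceftazidime (25 mm) in 24–26 mm → Intermediate
Tigecycline 29 mm: ≥ 29 mm ⇒ S
Vancomycin: 19 mm is in 19–20 mm — Intermediate
Meropenem: 17 mm is ≥ 14 mm → Susceptible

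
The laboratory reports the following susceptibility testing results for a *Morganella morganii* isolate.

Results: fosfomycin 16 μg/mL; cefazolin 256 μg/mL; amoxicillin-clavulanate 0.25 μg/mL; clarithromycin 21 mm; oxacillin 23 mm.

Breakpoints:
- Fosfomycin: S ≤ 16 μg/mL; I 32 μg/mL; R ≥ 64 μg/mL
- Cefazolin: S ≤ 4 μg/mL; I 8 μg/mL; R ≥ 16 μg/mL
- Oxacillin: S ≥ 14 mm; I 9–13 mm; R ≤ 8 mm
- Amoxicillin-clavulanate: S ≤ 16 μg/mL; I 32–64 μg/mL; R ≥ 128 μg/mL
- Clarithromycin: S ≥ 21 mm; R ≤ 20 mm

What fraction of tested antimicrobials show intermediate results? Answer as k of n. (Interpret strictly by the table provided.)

Fosfomycin: 16 μg/mL is ≤ 16 μg/mL ⇒ susceptible
Cefazolin 256 μg/mL: ≥ 16 μg/mL ⇒ R
Amoxicillin-clavulanate (0.25 μg/mL) ≤ 16 μg/mL — Susceptible
Clarithromycin: 21 mm is ≥ 21 mm → Susceptible
Oxacillin (23 mm) ≥ 14 mm ⇒ susceptible
Intermediate: 0/5

0 of 5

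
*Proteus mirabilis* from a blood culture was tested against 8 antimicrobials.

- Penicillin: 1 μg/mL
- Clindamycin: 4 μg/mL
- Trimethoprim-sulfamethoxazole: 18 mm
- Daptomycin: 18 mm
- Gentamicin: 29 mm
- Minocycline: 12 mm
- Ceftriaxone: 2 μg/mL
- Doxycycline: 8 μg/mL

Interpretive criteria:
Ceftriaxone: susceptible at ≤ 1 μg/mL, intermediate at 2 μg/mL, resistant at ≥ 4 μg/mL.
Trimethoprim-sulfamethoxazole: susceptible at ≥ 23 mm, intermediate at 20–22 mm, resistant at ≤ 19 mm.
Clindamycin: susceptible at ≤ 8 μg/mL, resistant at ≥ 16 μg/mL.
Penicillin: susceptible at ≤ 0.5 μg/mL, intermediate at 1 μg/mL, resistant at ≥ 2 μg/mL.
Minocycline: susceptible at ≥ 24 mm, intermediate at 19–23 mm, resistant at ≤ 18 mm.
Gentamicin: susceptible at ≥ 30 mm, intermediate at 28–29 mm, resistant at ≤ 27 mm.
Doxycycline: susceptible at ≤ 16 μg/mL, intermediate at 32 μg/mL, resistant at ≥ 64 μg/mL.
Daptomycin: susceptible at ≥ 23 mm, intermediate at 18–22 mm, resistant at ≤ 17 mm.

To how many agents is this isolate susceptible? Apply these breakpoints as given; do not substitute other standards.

2

Penicillin (1 μg/mL) = 1 μg/mL → Intermediate
Clindamycin 4 μg/mL: ≤ 8 μg/mL — Susceptible
Trimethoprim-sulfamethoxazole (18 mm) ≤ 19 mm → R
Daptomycin (18 mm) in 18–22 mm — I
Gentamicin 29 mm: in 28–29 mm — I
Minocycline (12 mm) ≤ 18 mm — R
Ceftriaxone (2 μg/mL) = 2 μg/mL — Intermediate
Doxycycline (8 μg/mL) ≤ 16 μg/mL ⇒ Susceptible
Susceptible: 2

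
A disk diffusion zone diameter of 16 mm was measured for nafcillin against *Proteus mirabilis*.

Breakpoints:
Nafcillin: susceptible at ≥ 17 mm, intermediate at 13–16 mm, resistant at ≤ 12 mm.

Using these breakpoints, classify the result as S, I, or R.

Nafcillin 16 mm: in 13–16 mm → Intermediate

I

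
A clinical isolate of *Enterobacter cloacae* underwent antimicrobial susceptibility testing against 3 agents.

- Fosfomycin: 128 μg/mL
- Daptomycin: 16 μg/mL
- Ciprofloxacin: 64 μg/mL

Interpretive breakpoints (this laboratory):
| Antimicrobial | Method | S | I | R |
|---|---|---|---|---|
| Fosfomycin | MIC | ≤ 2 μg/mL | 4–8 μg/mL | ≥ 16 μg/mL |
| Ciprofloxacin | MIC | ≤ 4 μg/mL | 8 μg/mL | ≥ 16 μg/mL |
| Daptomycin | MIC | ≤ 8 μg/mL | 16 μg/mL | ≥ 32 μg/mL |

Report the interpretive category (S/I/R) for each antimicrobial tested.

R, I, R

Fosfomycin: 128 μg/mL is ≥ 16 μg/mL — R
Daptomycin 16 μg/mL: = 16 μg/mL → Intermediate
Ciprofloxacin: 64 μg/mL is ≥ 16 μg/mL → Resistant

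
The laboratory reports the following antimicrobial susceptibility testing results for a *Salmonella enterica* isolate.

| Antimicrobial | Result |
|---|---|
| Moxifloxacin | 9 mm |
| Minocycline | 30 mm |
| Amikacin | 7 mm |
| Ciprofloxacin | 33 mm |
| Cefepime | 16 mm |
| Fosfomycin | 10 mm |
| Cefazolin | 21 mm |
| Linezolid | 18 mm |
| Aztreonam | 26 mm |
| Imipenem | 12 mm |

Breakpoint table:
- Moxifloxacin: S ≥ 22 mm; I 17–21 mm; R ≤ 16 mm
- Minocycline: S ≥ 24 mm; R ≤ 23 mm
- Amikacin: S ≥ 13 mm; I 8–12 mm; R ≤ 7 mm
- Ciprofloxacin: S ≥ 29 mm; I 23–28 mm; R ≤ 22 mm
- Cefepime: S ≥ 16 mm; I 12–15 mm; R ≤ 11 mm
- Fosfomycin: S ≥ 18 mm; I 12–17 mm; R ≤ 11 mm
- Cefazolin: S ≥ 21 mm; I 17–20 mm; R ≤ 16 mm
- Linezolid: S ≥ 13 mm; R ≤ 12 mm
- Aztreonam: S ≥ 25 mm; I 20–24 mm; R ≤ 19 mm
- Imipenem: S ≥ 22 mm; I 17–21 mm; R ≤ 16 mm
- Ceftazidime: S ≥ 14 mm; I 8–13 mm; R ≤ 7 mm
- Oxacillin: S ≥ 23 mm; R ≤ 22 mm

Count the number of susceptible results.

Moxifloxacin (9 mm) ≤ 16 mm → resistant
Minocycline 30 mm: ≥ 24 mm → susceptible
Amikacin 7 mm: ≤ 7 mm — resistant
Ciprofloxacin 33 mm: ≥ 29 mm ⇒ Susceptible
Cefepime 16 mm: ≥ 16 mm — Susceptible
Fosfomycin: 10 mm is ≤ 11 mm → R
Cefazolin (21 mm) ≥ 21 mm → S
Linezolid (18 mm) ≥ 13 mm → susceptible
Aztreonam 26 mm: ≥ 25 mm → Susceptible
Imipenem (12 mm) ≤ 16 mm ⇒ Resistant
Susceptible: 6

6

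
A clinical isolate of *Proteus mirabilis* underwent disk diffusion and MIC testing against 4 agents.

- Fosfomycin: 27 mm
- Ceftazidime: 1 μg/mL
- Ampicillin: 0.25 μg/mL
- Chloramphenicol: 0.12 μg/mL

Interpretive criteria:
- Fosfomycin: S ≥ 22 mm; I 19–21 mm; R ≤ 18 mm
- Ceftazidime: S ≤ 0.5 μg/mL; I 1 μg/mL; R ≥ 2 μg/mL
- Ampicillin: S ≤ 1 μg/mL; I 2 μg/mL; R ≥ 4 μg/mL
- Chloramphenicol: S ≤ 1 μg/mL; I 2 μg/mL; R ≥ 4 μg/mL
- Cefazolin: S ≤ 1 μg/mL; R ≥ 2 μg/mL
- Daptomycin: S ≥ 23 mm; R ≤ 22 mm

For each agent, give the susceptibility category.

S, I, S, S

Fosfomycin: 27 mm is ≥ 22 mm — Susceptible
Ceftazidime: 1 μg/mL is = 1 μg/mL — Intermediate
Ampicillin: 0.25 μg/mL is ≤ 1 μg/mL → S
Chloramphenicol (0.12 μg/mL) ≤ 1 μg/mL — Susceptible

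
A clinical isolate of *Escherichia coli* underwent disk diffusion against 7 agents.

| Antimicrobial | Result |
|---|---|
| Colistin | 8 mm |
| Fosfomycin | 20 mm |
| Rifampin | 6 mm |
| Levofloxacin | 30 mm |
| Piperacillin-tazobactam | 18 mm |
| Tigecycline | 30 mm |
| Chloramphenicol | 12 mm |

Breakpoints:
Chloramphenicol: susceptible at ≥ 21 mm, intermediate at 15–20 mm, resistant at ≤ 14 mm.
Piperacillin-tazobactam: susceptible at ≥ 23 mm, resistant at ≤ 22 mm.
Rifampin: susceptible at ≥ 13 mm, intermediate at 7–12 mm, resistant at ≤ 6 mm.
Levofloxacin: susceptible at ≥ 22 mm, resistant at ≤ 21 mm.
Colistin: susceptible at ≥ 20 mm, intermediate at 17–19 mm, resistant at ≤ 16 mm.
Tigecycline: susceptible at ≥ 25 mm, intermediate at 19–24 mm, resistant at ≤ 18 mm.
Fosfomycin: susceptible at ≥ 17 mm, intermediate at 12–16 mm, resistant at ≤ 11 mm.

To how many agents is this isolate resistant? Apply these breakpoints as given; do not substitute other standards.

4

Colistin (8 mm) ≤ 16 mm → R
Fosfomycin (20 mm) ≥ 17 mm — Susceptible
Rifampin (6 mm) ≤ 6 mm — Resistant
Levofloxacin: 30 mm is ≥ 22 mm — susceptible
Piperacillin-tazobactam 18 mm: ≤ 22 mm — Resistant
Tigecycline 30 mm: ≥ 25 mm — Susceptible
Chloramphenicol: 12 mm is ≤ 14 mm — R
Resistant: 4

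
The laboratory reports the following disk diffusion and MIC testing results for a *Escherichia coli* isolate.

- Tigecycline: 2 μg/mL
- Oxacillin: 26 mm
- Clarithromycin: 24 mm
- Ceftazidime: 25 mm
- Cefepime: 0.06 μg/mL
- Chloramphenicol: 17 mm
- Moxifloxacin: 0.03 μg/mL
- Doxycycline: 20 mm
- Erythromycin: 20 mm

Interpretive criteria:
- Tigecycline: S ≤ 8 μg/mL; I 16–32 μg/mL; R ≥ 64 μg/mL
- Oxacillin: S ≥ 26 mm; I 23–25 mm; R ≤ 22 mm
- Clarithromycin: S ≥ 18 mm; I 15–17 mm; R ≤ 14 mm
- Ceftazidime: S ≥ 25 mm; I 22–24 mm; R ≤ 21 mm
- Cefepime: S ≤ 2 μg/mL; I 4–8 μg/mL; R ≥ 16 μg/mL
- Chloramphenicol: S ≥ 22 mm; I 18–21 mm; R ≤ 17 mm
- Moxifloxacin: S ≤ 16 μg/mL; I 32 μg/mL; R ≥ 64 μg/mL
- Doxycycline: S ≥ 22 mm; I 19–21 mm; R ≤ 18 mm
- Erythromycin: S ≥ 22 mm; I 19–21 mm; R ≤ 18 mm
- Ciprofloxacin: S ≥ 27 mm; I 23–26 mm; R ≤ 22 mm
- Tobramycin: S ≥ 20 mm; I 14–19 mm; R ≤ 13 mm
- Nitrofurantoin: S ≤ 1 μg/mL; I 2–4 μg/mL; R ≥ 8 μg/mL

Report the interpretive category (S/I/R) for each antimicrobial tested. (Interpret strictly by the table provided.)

S, S, S, S, S, R, S, I, I

Tigecycline: 2 μg/mL is ≤ 8 μg/mL — Susceptible
Oxacillin 26 mm: ≥ 26 mm — S
Clarithromycin (24 mm) ≥ 18 mm — Susceptible
Ceftazidime: 25 mm is ≥ 25 mm → Susceptible
Cefepime (0.06 μg/mL) ≤ 2 μg/mL ⇒ Susceptible
Chloramphenicol: 17 mm is ≤ 17 mm → resistant
Moxifloxacin (0.03 μg/mL) ≤ 16 μg/mL ⇒ susceptible
Doxycycline 20 mm: in 19–21 mm ⇒ intermediate
Erythromycin (20 mm) in 19–21 mm → I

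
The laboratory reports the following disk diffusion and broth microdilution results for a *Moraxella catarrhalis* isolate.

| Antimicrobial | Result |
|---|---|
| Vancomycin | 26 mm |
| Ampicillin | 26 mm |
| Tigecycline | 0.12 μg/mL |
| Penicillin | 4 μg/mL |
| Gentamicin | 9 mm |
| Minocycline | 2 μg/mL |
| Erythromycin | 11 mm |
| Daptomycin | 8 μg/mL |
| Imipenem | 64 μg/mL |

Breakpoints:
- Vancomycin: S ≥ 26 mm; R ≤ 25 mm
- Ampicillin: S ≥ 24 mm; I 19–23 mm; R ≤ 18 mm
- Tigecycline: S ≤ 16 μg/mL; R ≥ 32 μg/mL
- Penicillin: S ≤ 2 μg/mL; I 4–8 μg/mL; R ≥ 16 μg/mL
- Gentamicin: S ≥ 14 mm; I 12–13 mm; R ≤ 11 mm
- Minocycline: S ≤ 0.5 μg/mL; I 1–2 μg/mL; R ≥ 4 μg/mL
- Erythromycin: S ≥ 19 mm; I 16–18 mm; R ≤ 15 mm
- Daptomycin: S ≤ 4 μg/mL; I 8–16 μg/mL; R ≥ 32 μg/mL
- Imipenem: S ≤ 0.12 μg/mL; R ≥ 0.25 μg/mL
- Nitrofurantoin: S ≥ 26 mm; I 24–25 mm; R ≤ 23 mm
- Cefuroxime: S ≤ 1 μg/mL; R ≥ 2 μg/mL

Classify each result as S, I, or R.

S, S, S, I, R, I, R, I, R

Vancomycin: 26 mm is ≥ 26 mm — S
Ampicillin: 26 mm is ≥ 24 mm → Susceptible
Tigecycline 0.12 μg/mL: ≤ 16 μg/mL ⇒ Susceptible
Penicillin (4 μg/mL) in 4–8 μg/mL — intermediate
Gentamicin (9 mm) ≤ 11 mm — resistant
Minocycline 2 μg/mL: in 1–2 μg/mL — intermediate
Erythromycin 11 mm: ≤ 15 mm — Resistant
Daptomycin (8 μg/mL) in 8–16 μg/mL — I
Imipenem (64 μg/mL) ≥ 0.25 μg/mL → resistant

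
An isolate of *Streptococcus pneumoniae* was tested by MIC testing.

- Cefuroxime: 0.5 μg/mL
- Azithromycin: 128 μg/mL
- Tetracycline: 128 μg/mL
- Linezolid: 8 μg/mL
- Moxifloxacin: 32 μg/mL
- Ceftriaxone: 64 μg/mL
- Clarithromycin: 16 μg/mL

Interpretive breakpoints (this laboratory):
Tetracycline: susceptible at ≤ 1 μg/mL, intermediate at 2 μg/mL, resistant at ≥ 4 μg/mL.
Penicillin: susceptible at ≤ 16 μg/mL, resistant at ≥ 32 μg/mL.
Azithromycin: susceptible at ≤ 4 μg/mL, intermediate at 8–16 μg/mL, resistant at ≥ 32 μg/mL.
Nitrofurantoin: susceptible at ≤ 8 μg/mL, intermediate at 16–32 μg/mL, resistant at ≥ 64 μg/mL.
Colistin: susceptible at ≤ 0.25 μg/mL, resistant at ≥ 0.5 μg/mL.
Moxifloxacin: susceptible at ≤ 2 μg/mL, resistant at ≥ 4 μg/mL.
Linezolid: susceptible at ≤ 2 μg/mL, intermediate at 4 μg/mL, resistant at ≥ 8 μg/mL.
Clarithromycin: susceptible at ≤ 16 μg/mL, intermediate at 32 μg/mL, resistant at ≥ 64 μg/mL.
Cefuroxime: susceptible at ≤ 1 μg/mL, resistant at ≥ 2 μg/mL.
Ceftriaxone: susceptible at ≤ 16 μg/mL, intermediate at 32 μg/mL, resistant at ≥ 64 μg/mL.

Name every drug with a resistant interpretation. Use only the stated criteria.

Cefuroxime: 0.5 μg/mL is ≤ 1 μg/mL — susceptible
Azithromycin (128 μg/mL) ≥ 32 μg/mL — Resistant
Tetracycline (128 μg/mL) ≥ 4 μg/mL — R
Linezolid (8 μg/mL) ≥ 8 μg/mL → Resistant
Moxifloxacin (32 μg/mL) ≥ 4 μg/mL ⇒ Resistant
Ceftriaxone 64 μg/mL: ≥ 64 μg/mL — Resistant
Clarithromycin: 16 μg/mL is ≤ 16 μg/mL → Susceptible

azithromycin, tetracycline, linezolid, moxifloxacin, ceftriaxone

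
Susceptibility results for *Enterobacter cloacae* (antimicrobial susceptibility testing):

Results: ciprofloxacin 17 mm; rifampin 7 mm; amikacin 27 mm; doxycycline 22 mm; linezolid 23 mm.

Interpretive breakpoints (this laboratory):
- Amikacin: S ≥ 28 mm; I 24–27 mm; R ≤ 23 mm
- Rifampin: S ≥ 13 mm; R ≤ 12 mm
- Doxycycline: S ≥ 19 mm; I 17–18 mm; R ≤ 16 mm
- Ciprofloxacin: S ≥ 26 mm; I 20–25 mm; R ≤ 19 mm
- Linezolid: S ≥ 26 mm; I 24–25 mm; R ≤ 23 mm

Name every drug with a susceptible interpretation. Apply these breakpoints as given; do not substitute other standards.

Ciprofloxacin 17 mm: ≤ 19 mm — resistant
Rifampin (7 mm) ≤ 12 mm ⇒ resistant
Amikacin (27 mm) in 24–27 mm — Intermediate
Doxycycline 22 mm: ≥ 19 mm ⇒ S
Linezolid 23 mm: ≤ 23 mm → R

doxycycline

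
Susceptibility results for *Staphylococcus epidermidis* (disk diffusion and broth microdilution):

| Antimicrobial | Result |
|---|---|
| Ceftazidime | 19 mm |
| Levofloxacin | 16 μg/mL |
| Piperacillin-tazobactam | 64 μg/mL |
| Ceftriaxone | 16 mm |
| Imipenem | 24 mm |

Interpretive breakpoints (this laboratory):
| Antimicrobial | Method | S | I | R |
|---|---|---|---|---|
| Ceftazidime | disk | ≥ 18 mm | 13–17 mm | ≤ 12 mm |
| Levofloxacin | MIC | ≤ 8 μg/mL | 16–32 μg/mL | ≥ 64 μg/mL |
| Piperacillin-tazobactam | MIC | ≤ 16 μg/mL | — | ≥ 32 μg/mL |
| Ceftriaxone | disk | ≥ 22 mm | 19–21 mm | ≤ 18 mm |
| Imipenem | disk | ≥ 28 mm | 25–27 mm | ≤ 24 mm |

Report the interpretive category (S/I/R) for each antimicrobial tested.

S, I, R, R, R

Ceftazidime (19 mm) ≥ 18 mm → Susceptible
Levofloxacin: 16 μg/mL is in 16–32 μg/mL — intermediate
Piperacillin-tazobactam (64 μg/mL) ≥ 32 μg/mL ⇒ resistant
Ceftriaxone 16 mm: ≤ 18 mm → R
Imipenem (24 mm) ≤ 24 mm — resistant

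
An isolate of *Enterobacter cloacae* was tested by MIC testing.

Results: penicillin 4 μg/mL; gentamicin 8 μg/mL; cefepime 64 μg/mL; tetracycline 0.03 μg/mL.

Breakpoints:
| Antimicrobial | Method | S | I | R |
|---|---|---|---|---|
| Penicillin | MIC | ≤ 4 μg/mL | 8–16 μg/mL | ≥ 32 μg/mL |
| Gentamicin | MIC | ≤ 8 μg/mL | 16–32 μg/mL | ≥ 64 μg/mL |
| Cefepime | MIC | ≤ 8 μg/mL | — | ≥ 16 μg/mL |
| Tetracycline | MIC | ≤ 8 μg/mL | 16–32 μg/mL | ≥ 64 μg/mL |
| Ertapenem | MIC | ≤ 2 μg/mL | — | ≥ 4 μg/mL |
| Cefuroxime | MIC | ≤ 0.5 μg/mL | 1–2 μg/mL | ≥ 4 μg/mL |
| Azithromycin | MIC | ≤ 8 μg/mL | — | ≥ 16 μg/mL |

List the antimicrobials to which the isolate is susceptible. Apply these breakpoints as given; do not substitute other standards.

Penicillin (4 μg/mL) ≤ 4 μg/mL — Susceptible
Gentamicin (8 μg/mL) ≤ 8 μg/mL — Susceptible
Cefepime 64 μg/mL: ≥ 16 μg/mL — Resistant
Tetracycline: 0.03 μg/mL is ≤ 8 μg/mL — susceptible

penicillin, gentamicin, tetracycline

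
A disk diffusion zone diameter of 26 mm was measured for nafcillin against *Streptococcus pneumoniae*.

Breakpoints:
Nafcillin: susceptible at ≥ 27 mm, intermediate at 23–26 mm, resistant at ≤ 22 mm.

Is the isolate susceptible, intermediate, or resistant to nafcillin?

Intermediate

Nafcillin: 26 mm is in 23–26 mm → intermediate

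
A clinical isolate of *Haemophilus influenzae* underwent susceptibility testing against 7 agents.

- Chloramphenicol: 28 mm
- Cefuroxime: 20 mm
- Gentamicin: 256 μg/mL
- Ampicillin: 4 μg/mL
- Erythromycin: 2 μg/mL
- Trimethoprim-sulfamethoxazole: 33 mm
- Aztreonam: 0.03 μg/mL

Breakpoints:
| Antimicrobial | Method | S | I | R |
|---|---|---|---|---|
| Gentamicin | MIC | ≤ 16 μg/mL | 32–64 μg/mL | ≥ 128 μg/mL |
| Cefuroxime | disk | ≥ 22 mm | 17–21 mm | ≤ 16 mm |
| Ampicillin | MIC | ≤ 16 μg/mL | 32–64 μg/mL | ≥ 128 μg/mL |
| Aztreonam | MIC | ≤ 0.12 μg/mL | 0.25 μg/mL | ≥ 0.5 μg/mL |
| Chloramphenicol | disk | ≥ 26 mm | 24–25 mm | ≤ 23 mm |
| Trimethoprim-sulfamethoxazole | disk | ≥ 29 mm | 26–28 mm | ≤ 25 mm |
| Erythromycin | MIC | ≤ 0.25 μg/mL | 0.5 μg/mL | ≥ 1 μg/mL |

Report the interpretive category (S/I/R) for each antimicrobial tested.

S, I, R, S, R, S, S

Chloramphenicol (28 mm) ≥ 26 mm → S
Cefuroxime 20 mm: in 17–21 mm — intermediate
Gentamicin: 256 μg/mL is ≥ 128 μg/mL — R
Ampicillin: 4 μg/mL is ≤ 16 μg/mL ⇒ susceptible
Erythromycin: 2 μg/mL is ≥ 1 μg/mL — R
Trimethoprim-sulfamethoxazole (33 mm) ≥ 29 mm ⇒ S
Aztreonam 0.03 μg/mL: ≤ 0.12 μg/mL — S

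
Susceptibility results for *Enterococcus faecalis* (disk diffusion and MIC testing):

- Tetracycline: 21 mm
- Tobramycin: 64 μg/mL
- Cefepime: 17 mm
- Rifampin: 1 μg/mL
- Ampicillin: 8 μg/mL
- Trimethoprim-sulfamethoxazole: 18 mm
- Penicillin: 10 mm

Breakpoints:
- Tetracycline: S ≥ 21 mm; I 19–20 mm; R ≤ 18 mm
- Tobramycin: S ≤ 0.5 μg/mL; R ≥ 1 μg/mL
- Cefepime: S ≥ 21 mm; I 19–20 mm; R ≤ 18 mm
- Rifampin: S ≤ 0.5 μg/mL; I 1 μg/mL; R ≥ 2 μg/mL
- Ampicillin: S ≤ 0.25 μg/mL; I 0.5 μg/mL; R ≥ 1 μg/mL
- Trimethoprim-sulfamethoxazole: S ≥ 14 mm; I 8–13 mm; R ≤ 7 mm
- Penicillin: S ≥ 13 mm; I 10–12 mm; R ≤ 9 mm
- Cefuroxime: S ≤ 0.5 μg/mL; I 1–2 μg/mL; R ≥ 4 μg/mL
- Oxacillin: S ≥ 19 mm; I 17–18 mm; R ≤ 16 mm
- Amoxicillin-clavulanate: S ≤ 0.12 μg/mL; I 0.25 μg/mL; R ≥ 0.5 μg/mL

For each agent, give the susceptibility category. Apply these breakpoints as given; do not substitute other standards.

Tetracycline 21 mm: ≥ 21 mm ⇒ susceptible
Tobramycin: 64 μg/mL is ≥ 1 μg/mL ⇒ Resistant
Cefepime: 17 mm is ≤ 18 mm → Resistant
Rifampin 1 μg/mL: = 1 μg/mL ⇒ I
Ampicillin (8 μg/mL) ≥ 1 μg/mL → Resistant
Trimethoprim-sulfamethoxazole 18 mm: ≥ 14 mm → Susceptible
Penicillin 10 mm: in 10–12 mm ⇒ Intermediate

S, R, R, I, R, S, I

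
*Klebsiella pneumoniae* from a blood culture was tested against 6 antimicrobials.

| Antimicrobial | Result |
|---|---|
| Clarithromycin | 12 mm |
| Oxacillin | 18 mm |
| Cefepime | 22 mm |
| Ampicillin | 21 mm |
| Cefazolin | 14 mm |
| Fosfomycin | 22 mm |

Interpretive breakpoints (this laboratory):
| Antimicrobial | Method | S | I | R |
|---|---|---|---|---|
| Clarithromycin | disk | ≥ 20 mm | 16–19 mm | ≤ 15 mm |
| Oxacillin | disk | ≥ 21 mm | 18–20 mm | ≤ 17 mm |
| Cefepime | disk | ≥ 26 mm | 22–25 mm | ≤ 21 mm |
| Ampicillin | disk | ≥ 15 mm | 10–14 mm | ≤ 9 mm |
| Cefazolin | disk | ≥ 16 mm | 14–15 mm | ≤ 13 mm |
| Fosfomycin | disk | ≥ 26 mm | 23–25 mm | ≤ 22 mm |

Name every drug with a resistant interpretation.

Clarithromycin 12 mm: ≤ 15 mm → Resistant
Oxacillin: 18 mm is in 18–20 mm → I
Cefepime 22 mm: in 22–25 mm → I
Ampicillin 21 mm: ≥ 15 mm — Susceptible
Cefazolin 14 mm: in 14–15 mm → intermediate
Fosfomycin 22 mm: ≤ 22 mm → Resistant

clarithromycin, fosfomycin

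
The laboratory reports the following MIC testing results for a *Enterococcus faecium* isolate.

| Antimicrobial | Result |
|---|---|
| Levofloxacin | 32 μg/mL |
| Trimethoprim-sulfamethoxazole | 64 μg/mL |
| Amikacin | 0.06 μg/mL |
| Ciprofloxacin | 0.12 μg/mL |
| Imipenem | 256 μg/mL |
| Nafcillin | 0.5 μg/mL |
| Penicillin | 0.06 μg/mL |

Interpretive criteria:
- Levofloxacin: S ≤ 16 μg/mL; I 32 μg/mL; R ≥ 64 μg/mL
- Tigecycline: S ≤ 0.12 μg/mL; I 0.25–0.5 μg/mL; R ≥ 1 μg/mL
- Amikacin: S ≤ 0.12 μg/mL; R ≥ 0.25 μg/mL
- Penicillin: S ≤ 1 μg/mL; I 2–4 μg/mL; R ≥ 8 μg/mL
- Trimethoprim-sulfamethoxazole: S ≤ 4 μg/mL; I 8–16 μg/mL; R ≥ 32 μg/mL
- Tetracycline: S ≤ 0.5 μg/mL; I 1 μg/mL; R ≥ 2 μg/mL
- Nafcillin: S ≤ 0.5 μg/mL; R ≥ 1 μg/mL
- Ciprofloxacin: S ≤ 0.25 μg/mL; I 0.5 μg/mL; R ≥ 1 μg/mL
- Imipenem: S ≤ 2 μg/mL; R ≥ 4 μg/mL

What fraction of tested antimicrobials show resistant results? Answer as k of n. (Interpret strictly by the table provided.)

2 of 7

Levofloxacin (32 μg/mL) = 32 μg/mL ⇒ I
Trimethoprim-sulfamethoxazole (64 μg/mL) ≥ 32 μg/mL ⇒ Resistant
Amikacin 0.06 μg/mL: ≤ 0.12 μg/mL ⇒ susceptible
Ciprofloxacin (0.12 μg/mL) ≤ 0.25 μg/mL → Susceptible
Imipenem (256 μg/mL) ≥ 4 μg/mL — resistant
Nafcillin 0.5 μg/mL: ≤ 0.5 μg/mL — S
Penicillin (0.06 μg/mL) ≤ 1 μg/mL → S
Resistant: 2/7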